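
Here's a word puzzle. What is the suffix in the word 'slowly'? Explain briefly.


The word 'slowly' = 'slow' (root) + '-ly' (suffix). The suffix is '-ly'.

ly


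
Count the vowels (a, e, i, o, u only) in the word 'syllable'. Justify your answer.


Vowels in 'syllable': a, e = 2 vowels.

2


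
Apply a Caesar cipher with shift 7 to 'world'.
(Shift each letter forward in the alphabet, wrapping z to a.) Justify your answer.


Shift each letter by 7: w -> d, o -> v, r -> y, l -> s, d -> k. Result: 'dvysk'.

dvysk


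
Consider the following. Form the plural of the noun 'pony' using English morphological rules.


Apply rule: Change -y to -ies (consonant + y). 'pony' becomes 'ponies'.

ponies


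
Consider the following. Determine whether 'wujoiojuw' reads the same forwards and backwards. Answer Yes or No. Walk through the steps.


Forward: 'wujoiojuw'
Reversed: 'wujoiojuw'
They are identical.

Yes


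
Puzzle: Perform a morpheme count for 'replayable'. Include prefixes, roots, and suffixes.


Decomposition: re- (prefix) + play (root) + -able (suffix) = 3 morpheme(s)

3 morphemes


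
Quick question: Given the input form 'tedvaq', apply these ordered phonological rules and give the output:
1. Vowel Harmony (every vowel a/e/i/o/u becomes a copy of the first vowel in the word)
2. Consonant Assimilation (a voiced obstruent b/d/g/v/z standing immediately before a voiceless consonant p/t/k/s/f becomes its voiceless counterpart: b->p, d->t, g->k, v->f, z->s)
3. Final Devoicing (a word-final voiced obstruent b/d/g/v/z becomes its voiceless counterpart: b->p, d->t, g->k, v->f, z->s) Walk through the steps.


Starting form: 'tedvaq'
Rule 1: Vowel Harmony: all vowels become 'e' (matching first vowel). 'tedvaq' -> 'tedveq'
Rule 2: Consonant Assimilation: no voiced obstruent (b/d/g/v/z) stands immediately before a voiceless consonant (p/t/k/s/f). No change.
Rule 3: Final Devoicing: final consonant 'q' is not one of the voiced obstruents b/d/g/v/z. No change.
Final form: 'tedveq'

tedveq


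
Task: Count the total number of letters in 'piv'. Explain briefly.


Spell out 'piv' and number each letter: p(1), i(2), v(3). Total: 3 letters.

3


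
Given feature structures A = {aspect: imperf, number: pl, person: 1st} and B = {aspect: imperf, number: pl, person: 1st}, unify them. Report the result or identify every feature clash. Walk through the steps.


Compare features:
aspect: A=imperf vs B=imperf -> unified: imperf
number: A=pl vs B=pl -> unified: pl
person: A=1st vs B=1st -> unified: 1st
No clashes found.

Unified: {aspect: imperf, number: pl, person: 1st}


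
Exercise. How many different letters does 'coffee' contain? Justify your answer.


Unique letters in 'coffee': {c, e, f, o} = 4 distinct letters.

4


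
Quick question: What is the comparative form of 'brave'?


Apply comparative formation (ends in e: add -r): 'brave' -> 'braver'.

braver


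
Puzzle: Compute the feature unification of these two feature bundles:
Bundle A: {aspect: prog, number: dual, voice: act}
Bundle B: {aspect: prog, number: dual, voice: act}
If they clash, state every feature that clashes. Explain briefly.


Compare features:
aspect: A=prog vs B=prog -> unified: prog
number: A=dual vs B=dual -> unified: dual
voice: A=act vs B=act -> unified: act
No clashes found.

Unified: {aspect: prog, number: dual, voice: act}


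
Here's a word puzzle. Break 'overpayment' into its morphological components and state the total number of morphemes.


Step 1: Identify prefix: 'over' (meaning: excessively)
Step 2: Identify root: 'pay'
Step 3: Identify suffix(es): 'ment'
Decomposition: over- (prefix: excessively) + pay (root) + -ment (suffix: action/result)
Total morphemes: 3

3 morphemes (over- (prefix: excessively) + pay (root) + -ment (suffix: action/result))


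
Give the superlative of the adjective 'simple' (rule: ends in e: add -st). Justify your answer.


Apply superlative formation (ends in e: add -st): 'simple' -> 'simplest'.

simplest


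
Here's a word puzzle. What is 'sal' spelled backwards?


Reverse 'sal' character by character: 'las'.

las


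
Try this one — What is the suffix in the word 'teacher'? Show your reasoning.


The word 'teacher' = 'teach' (root) + '-er' (suffix). The suffix is '-er'.

er


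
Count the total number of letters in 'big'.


Spell out 'big' and number each letter: b(1), i(2), g(3). Total: 3 letters.

3


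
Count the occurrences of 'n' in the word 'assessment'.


Letter 'n' in 'assessment': found at position(s) 9 = 1 occurrence(s).

1


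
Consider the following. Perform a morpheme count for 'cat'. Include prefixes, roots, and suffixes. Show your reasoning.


Decomposition: cat (free morpheme) = 1 morpheme(s)

1 morphemes


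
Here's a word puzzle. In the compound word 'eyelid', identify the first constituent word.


Split 'eyelid' into 'eye' + 'lid'. The first part is 'eye'.

eye


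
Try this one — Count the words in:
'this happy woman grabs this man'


Split into words: this | happy | woman | grabs | this | man = 6 words.

6


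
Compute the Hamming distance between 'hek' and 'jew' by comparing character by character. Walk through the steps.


Alignment:
Position 1: 'h' vs 'j' = DIFFER
Position 2: 'e' vs 'e' = match
Position 3: 'k' vs 'w' = DIFFER
Total differences: 2

2


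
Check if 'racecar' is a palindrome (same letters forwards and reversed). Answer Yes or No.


Forward: 'racecar'
Reversed: 'racecar'
They are identical.

Yes


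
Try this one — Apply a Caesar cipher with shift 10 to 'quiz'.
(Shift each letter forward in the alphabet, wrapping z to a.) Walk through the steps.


Shift each letter by 10: q -> a, u -> e, i -> s, z -> j. Result: 'aesj'.

aesj


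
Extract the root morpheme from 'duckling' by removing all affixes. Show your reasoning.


Remove suffix '-ling' from 'duckling' to get root 'duck'.

duck


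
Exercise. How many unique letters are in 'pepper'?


Unique letters in 'pepper': {e, p, r} = 3 distinct letters.

3


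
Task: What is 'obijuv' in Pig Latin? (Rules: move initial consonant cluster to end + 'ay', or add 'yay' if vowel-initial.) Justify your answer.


'obijuv' starts with a vowel, so add 'yay': 'obijuvyay'.

obijuvyay


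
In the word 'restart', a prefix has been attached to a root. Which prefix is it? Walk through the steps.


The word 'restart' = 're' (prefix) + 'start' (root). The prefix is 're'.

re


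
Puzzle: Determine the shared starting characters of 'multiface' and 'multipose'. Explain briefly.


Compare from the start: 5 characters match: 'multi'. Mismatch at position 6: 'f' vs 'p'.

multi


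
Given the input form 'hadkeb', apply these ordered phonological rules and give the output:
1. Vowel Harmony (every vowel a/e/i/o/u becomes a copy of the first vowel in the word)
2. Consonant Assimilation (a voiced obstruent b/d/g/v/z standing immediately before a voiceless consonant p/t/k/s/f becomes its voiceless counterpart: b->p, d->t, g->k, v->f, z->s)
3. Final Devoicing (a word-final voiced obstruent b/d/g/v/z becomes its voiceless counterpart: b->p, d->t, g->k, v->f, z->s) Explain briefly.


Starting form: 'hadkeb'
Rule 1: Vowel Harmony: all vowels become 'a' (matching first vowel). 'hadkeb' -> 'hadkab'
Rule 2: Consonant Assimilation: voiced obstruent before voiceless consonant becomes voiceless ('dk' -> 'tk'). 'hadkab' -> 'hatkab'
Rule 3: Final Devoicing: word-final voiced obstruent 'b' becomes voiceless 'p'. 'hatkab' -> 'hatkap'
Final form: 'hatkap'

hatkap


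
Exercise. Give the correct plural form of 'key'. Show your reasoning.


Apply rule: Add -s. 'key' becomes 'keys'.

keys


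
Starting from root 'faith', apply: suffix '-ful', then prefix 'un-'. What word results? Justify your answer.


Step 1: Add suffix '-ful' to 'faith' = 'faithful'
Step 2: Add prefix 'un-' to 'faithful' = 'unfaithful'

unfaithful


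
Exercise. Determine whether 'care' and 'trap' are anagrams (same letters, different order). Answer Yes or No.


Sorted letters of 'care': 'acer'
Sorted letters of 'trap': 'aprt'
They do not match.

No


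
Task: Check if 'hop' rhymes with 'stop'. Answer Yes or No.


Rime (stressed vowel + following sounds) of 'hop': -op = /ɒp/
Rime of 'stop': -op = /ɒp/
/ɒp/ and /ɒp/ are the same ending sound, so the words rhyme.

Yes


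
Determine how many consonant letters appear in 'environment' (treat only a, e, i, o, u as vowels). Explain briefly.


Consonants in 'environment': n, v, r, n, m, n, t = 7 consonants.

7


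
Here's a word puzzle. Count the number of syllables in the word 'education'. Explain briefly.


Break 'education' into syllables: ed-u-ca-tion -> ed | u | ca | tion = 4 syllables

4 syllables


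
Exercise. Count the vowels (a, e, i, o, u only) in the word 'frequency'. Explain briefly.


Vowels in 'frequency': e, u, e = 3 vowels.

3


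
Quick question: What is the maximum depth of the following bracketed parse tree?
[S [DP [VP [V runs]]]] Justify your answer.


Count bracket nesting levels:
'[' at pos 0: depth = 1
'[' at pos 3: depth = 2
'[' at pos 7: depth = 3
'[' at pos 11: depth = 4
Maximum depth reached: 4

4


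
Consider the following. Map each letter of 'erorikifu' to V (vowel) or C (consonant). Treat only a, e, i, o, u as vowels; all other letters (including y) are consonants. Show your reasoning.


Letter mapping: e = V, r = C, o = V, r = C, i = V, k = C, i = V, f = C, u = V.

VCVCVCVCV


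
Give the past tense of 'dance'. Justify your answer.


Apply rule: Add -d (word ends in -e). 'dance' becomes 'danced'.

danced


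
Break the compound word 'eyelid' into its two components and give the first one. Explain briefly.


Split 'eyelid' into 'eye' + 'lid'. The first part is 'eye'.

eye


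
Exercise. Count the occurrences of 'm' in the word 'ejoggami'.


Letter 'm' in 'ejoggami': found at position(s) 7 = 1 occurrence(s).

1


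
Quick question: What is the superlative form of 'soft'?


Apply superlative formation (add -est): 'soft' -> 'softest'.

softest


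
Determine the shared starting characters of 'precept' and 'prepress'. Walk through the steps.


Compare from the start: 3 characters match: 'pre'. Mismatch at position 4: 'c' vs 'p'.

pre


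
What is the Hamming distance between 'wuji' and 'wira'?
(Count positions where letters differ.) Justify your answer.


Alignment:
Position 1: 'w' vs 'w' = match
Position 2: 'u' vs 'i' = DIFFER
Position 3: 'j' vs 'r' = DIFFER
Position 4: 'i' vs 'a' = DIFFER
Total differences: 3

3


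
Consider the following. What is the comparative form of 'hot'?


Apply comparative formation (double final consonant, add -er): 'hot' -> 'hotter'.

hotter


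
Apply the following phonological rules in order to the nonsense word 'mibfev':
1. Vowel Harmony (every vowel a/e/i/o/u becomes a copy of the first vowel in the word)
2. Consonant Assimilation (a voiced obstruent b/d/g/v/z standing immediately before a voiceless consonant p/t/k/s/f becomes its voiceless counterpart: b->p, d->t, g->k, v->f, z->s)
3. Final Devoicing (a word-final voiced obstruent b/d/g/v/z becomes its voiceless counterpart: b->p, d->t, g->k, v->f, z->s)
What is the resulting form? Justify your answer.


Starting form: 'mibfev'
Rule 1: Vowel Harmony: all vowels become 'i' (matching first vowel). 'mibfev' -> 'mibfiv'
Rule 2: Consonant Assimilation: voiced obstruent before voiceless consonant becomes voiceless ('bf' -> 'pf'). 'mibfiv' -> 'mipfiv'
Rule 3: Final Devoicing: word-final voiced obstruent 'v' becomes voiceless 'f'. 'mipfiv' -> 'mipfif'
Final form: 'mipfif'

mipfif


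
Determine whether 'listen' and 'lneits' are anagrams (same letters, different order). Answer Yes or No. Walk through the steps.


Sorted letters of 'listen': 'eilnst'
Sorted letters of 'lneits': 'eilnst'
They match.

Yes


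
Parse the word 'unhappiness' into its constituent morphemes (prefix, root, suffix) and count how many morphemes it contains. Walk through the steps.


Step 1: Identify prefix: 'un' (meaning: not/reverse)
Step 2: Identify root: 'happy'
Step 3: Identify suffix(es): 'ness'
Decomposition: un- (prefix: not/reverse) + happy (root) + -ness (suffix: state of)
Total morphemes: 3

3 morphemes (un- (prefix: not/reverse) + happy (root) + -ness (suffix: state of))


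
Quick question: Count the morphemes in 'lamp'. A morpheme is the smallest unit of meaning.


Decomposition: lamp (free morpheme) = 1 morpheme(s)

1 morphemes


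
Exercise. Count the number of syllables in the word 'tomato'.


Break 'tomato' into syllables: to-ma-to -> to | ma | to = 3 syllables

3 syllables


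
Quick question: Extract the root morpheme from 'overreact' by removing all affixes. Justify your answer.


Remove prefix 'over' from 'overreact' to get root 'react'.

react


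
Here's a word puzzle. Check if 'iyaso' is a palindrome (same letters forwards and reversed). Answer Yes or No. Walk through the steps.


Forward: 'iyaso'
Reversed: 'osayi'
They differ.

No


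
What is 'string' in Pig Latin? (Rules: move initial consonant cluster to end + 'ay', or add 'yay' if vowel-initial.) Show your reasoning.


'string': move consonant cluster 'str' to end and add 'ay': 'ingstray'.

ingstray


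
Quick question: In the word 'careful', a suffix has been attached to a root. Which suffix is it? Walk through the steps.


The word 'careful' = 'care' (root) + '-ful' (suffix). The suffix is '-ful'.

ful


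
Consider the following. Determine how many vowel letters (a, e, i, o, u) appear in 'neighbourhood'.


Vowels in 'neighbourhood': e, i, o, u, o, o = 6 vowels.

6


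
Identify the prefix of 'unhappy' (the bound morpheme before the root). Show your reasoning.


The word 'unhappy' = 'un' (prefix) + 'happy' (root). The prefix is 'un'.

un


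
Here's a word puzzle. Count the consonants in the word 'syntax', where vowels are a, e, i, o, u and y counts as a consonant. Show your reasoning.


Consonants in 'syntax': s, y, n, t, x = 5 consonants.

5


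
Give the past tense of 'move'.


Apply rule: Add -d (word ends in -e). 'move' becomes 'moved'.

moved


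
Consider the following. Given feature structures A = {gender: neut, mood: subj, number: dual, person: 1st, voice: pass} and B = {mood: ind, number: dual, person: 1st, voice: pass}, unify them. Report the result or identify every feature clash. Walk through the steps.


Compare features:
gender: A=neut vs B=_ -> unified: neut
mood: A=subj vs B=ind -> CLASH
number: A=dual vs B=dual -> unified: dual
person: A=1st vs B=1st -> unified: 1st
voice: A=pass vs B=pass -> unified: pass
Clash detected on feature 'mood' (subj vs ind); unification fails.

CLASH on 'mood' (subj vs ind)


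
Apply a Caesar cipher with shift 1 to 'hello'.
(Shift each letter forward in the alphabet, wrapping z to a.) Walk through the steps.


Shift each letter by 1: h -> i, e -> f, l -> m, l -> m, o -> p. Result: 'ifmmp'.

ifmmp


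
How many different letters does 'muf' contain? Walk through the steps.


Unique letters in 'muf': {f, m, u} = 3 distinct letters.

3


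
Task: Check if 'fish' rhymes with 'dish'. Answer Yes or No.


Rime (stressed vowel + following sounds) of 'fish': -ish = /ɪʃ/
Rime of 'dish': -ish = /ɪʃ/
/ɪʃ/ and /ɪʃ/ are the same ending sound, so the words rhyme.

Yes


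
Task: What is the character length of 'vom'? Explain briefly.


Spell out 'vom' and number each letter: v(1), o(2), m(3). Total: 3 letters.

3


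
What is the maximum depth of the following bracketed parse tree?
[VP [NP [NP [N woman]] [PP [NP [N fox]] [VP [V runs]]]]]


Count bracket nesting levels:
'[' at pos 0: depth = 1
'[' at pos 4: depth = 2
'[' at pos 8: depth = 3
'[' at pos 12: depth = 4
'[' at pos 23: depth = 3
'[' at pos 27: depth = 4
'[' at pos 31: depth = 5
'[' at pos 40: depth = 4
'[' at pos 44: depth = 5
Maximum depth reached: 5

5


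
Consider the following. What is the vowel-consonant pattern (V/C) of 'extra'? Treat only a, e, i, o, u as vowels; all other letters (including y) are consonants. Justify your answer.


Letter mapping: e = V, x = C, t = C, r = C, a = V.

VCCCV


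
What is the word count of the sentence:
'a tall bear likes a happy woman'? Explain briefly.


Split into words: a | tall | bear | likes | a | happy | woman = 7 words.

7


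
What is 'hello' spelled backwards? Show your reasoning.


Reverse 'hello' character by character: 'olleh'.

olleh


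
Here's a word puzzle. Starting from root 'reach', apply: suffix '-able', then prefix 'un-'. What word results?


Step 1: Add suffix '-able' to 'reach' = 'reachable'
Step 2: Add prefix 'un-' to 'reachable' = 'unreachable'

unreachable


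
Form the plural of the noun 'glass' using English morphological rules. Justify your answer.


Apply rule: Add -es (sibilant/fricative ending). 'glass' becomes 'glasses'.

glasses


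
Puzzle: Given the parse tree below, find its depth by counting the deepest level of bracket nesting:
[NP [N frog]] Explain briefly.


Count bracket nesting levels:
'[' at pos 0: depth = 1
'[' at pos 4: depth = 2
Maximum depth reached: 2

2


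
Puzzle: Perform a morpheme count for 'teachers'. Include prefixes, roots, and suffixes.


Decomposition: teach (root) + -er (suffix) + -s (plural) = 3 morpheme(s)

3 morphemes


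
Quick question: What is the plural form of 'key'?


Apply rule: Add -s. 'key' becomes 'keys'.

keys


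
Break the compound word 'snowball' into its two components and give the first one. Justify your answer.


Split 'snowball' into 'snow' + 'ball'. The first part is 'snow'.

snow


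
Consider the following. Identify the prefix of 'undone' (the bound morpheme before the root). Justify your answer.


The word 'undone' = 'un' (prefix) + 'done' (root). The prefix is 'un'.

un


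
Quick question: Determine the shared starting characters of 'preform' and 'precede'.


Compare from the start: 3 characters match: 'pre'. Mismatch at position 4: 'f' vs 'c'.

pre


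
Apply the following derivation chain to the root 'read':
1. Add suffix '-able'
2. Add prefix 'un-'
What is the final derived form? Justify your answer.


Step 1: Add suffix '-able' to 'read' = 'readable'
Step 2: Add prefix 'un-' to 'readable' = 'unreadable'

unreadable


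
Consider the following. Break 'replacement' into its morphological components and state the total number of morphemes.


Step 1: Identify prefix: 're' (meaning: again)
Step 2: Identify root: 'place'
Step 3: Identify suffix(es): 'ment'
Decomposition: re- (prefix: again) + place (root) + -ment (suffix: action/result)
Total morphemes: 3

3 morphemes (re- (prefix: again) + place (root) + -ment (suffix: action/result))


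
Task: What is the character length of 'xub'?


Spell out 'xub' and number each letter: x(1), u(2), b(3). Total: 3 letters.

3


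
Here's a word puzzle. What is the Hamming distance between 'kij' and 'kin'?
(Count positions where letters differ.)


Alignment:
Position 1: 'k' vs 'k' = match
Position 2: 'i' vs 'i' = match
Position 3: 'j' vs 'n' = DIFFER
Total differences: 1

1


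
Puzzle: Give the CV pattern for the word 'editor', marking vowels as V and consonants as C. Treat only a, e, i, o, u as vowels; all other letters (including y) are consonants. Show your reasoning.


Letter mapping: e = V, d = C, i = V, t = C, o = V, r = C.

VCVCVC


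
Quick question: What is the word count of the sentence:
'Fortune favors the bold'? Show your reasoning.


Split into words: Fortune | favors | the | bold = 4 words.

4


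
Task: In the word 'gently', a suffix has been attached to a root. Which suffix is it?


The word 'gently' = 'gentle' (root) + '-ly' (suffix). The suffix is '-ly'.

ly


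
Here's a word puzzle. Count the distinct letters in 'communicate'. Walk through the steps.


Unique letters in 'communicate': {a, c, e, i, m, n, o, t, u} = 9 distinct letters.

9


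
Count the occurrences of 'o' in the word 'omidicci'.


Letter 'o' in 'omidicci': found at position(s) 1 = 1 occurrence(s).

1


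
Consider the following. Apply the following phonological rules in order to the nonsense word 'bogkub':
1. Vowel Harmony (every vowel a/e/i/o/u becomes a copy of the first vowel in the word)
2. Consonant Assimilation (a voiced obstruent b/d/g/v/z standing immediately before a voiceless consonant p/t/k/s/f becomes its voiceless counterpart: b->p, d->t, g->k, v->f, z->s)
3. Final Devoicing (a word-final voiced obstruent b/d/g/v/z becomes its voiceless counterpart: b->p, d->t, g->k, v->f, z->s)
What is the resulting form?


Starting form: 'bogkub'
Rule 1: Vowel Harmony: all vowels become 'o' (matching first vowel). 'bogkub' -> 'bogkob'
Rule 2: Consonant Assimilation: voiced obstruent before voiceless consonant becomes voiceless ('gk' -> 'kk'). 'bogkob' -> 'bokkob'
Rule 3: Final Devoicing: word-final voiced obstruent 'b' becomes voiceless 'p'. 'bokkob' -> 'bokkop'
Final form: 'bokkop'

bokkop


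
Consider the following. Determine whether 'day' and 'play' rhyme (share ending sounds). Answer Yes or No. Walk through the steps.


Rime (stressed vowel + following sounds) of 'day': -ay = /eɪ/
Rime of 'play': -ay = /eɪ/
/eɪ/ and /eɪ/ are the same ending sound, so the words rhyme.

Yes


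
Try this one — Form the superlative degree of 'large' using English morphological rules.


Apply superlative formation (ends in e: add -st): 'large' -> 'largest'.

largest


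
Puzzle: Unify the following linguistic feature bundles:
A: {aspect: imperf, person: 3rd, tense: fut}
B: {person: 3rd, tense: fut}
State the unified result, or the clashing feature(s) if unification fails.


Compare features:
aspect: A=imperf vs B=_ -> unified: imperf
person: A=3rd vs B=3rd -> unified: 3rd
tense: A=fut vs B=fut -> unified: fut
No clashes found.

Unified: {aspect: imperf, person: 3rd, tense: fut}


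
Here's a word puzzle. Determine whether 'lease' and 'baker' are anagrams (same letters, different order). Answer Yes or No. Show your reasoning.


Sorted letters of 'lease': 'aeels'
Sorted letters of 'baker': 'abekr'
They do not match.

No


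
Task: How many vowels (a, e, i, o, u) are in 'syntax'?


Vowels in 'syntax': a = 1 vowels.

1


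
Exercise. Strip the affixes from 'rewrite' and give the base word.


Remove prefix 're' from 'rewrite' to get root 'write'.

write


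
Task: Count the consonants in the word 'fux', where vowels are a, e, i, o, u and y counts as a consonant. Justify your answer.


Consonants in 'fux': f, x = 2 consonants.

2


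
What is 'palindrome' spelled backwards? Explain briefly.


Reverse 'palindrome' character by character: 'emordnilap'.

emordnilap


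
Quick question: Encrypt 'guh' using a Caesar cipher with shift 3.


Shift each letter by 3: g -> j, u -> x, h -> k. Result: 'jxk'.

jxk


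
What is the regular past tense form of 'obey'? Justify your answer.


Apply rule: Add -ed. 'obey' becomes 'obeyed'.

obeyed


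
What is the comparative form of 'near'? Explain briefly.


Apply comparative formation (add -er): 'near' -> 'nearer'.

nearer


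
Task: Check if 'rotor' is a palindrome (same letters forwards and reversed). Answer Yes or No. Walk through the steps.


Forward: 'rotor'
Reversed: 'rotor'
They are identical.

Yes


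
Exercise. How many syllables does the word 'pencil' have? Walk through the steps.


Break 'pencil' into syllables: pen-cil -> pen | cil = 2 syllables

2 syllables


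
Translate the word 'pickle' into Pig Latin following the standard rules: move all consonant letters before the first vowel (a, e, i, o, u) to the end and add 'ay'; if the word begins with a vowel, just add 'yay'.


'pickle': move consonant cluster 'p' to end and add 'ay': 'icklepay'.

icklepay


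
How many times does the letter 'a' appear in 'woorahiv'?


Letter 'a' in 'woorahiv': found at position(s) 5 = 1 occurrence(s).

1


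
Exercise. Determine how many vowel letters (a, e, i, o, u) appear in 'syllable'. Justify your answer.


Vowels in 'syllable': a, e = 2 vowels.

2


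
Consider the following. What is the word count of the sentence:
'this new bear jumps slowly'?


Split into words: this | new | bear | jumps | slowly = 5 words.

5


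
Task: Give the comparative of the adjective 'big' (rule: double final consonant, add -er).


Apply comparative formation (double final consonant, add -er): 'big' -> 'bigger'.

bigger


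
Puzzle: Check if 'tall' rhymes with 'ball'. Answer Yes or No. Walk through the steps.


Rime (stressed vowel + following sounds) of 'tall': -all = /ɔːl/
Rime of 'ball': -all = /ɔːl/
/ɔːl/ and /ɔːl/ are the same ending sound, so the words rhyme.

Yes


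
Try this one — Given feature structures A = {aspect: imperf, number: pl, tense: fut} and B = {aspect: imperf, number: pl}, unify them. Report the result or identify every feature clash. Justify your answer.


Compare features:
aspect: A=imperf vs B=imperf -> unified: imperf
number: A=pl vs B=pl -> unified: pl
tense: A=fut vs B=_ -> unified: fut
No clashes found.

Unified: {aspect: imperf, number: pl, tense: fut}


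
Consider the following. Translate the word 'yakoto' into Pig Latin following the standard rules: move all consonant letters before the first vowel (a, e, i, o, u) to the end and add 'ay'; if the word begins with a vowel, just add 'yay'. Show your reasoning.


'yakoto': move consonant cluster 'y' to end and add 'ay': 'akotoyay'.

akotoyay


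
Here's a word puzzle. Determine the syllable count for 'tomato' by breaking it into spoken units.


Break 'tomato' into syllables: to-ma-to -> to | ma | to = 3 syllables

3 syllables


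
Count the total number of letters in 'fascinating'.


Spell out 'fascinating' and number each letter: f(1), a(2), s(3), c(4), i(5), n(6), a(7), t(8), i(9), n(10), g(11). Total: 11 letters.

11


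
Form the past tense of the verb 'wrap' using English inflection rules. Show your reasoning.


Apply rule: Double final consonant and add -ed. 'wrap' becomes 'wrapped'.

wrapped


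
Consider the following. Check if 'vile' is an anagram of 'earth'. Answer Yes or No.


Sorted letters of 'vile': 'eilv'
Sorted letters of 'earth': 'aehrt'
They do not match.

No


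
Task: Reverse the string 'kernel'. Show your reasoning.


Reverse 'kernel' character by character: 'lenrek'.

lenrek


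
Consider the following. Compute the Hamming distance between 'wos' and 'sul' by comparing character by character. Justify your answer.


Alignment:
Position 1: 'w' vs 's' = DIFFER
Position 2: 'o' vs 'u' = DIFFER
Position 3: 's' vs 'l' = DIFFER
Total differences: 3

3


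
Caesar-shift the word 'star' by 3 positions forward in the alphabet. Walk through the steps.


Shift each letter by 3: s -> v, t -> w, a -> d, r -> u. Result: 'vwdu'.

vwdu


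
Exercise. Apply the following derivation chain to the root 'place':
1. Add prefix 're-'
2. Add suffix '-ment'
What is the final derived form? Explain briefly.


Step 1: Add prefix 're-' to 'place' = 'replace'
Step 2: Add suffix '-ment' to 'replace' = 'replacement'

replacement


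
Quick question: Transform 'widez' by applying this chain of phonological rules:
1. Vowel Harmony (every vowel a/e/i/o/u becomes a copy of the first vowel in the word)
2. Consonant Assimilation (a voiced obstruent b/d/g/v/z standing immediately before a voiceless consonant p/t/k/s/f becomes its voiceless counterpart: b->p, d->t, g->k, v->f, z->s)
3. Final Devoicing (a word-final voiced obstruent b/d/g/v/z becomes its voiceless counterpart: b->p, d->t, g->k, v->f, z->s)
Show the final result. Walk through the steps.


Starting form: 'widez'
Rule 1: Vowel Harmony: all vowels become 'i' (matching first vowel). 'widez' -> 'widiz'
Rule 2: Consonant Assimilation: no voiced obstruent (b/d/g/v/z) stands immediately before a voiceless consonant (p/t/k/s/f). No change.
Rule 3: Final Devoicing: word-final voiced obstruent 'z' becomes voiceless 's'. 'widiz' -> 'widis'
Final form: 'widis'

widis


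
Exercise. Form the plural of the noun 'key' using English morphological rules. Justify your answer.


Apply rule: Add -s. 'key' becomes 'keys'.

keys


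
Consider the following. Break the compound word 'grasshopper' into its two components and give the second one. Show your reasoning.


Split 'grasshopper' into 'grass' + 'hopper'. The second part is 'hopper'.

hopper


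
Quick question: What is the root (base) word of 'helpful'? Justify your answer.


Remove suffix '-ful' from 'helpful' to get root 'help'.

help


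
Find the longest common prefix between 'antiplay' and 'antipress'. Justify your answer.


Compare from the start: 5 characters match: 'antip'. Mismatch at position 6: 'l' vs 'r'.

antip


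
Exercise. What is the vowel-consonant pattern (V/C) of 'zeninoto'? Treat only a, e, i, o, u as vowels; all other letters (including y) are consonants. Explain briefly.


Letter mapping: z = C, e = V, n = C, i = V, n = C, o = V, t = C, o = V.

CVCVCVCV


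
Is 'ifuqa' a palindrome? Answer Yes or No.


Forward: 'ifuqa'
Reversed: 'aqufi'
They differ.

No


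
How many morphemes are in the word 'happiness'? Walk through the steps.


Decomposition: happy (root) + -ness (suffix) = 2 morpheme(s)

2 morphemes


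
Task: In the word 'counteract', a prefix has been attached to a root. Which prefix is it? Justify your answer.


The word 'counteract' = 'counter' (prefix) + 'act' (root). The prefix is 'counter'.

counter


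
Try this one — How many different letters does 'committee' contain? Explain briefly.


Unique letters in 'committee': {c, e, i, m, o, t} = 6 distinct letters.

6


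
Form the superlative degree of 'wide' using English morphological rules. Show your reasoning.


Apply superlative formation (ends in e: add -st): 'wide' -> 'widest'.

widest


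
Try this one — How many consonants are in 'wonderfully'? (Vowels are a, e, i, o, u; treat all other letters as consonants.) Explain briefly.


Consonants in 'wonderfully': w, n, d, r, f, l, l, y = 8 consonants.

8


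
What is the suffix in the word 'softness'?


The word 'softness' = 'soft' (root) + '-ness' (suffix). The suffix is '-ness'.

ness


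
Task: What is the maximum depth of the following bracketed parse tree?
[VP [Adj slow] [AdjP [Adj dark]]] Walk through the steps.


Count bracket nesting levels:
'[' at pos 0: depth = 1
'[' at pos 4: depth = 2
'[' at pos 15: depth = 2
'[' at pos 21: depth = 3
Maximum depth reached: 3

3


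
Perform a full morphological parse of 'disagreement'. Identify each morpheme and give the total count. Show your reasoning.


Step 1: Identify prefix: 'dis' (meaning: not/apart)
Step 2: Identify root: 'agree'
Step 3: Identify suffix(es): 'ment'
Decomposition: dis- (prefix: not/apart) + agree (root) + -ment (suffix: action/result)
Total morphemes: 3

3 morphemes (dis- (prefix: not/apart) + agree (root) + -ment (suffix: action/result))


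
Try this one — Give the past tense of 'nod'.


Apply rule: Double final consonant and add -ed. 'nod' becomes 'nodded'.

nodded


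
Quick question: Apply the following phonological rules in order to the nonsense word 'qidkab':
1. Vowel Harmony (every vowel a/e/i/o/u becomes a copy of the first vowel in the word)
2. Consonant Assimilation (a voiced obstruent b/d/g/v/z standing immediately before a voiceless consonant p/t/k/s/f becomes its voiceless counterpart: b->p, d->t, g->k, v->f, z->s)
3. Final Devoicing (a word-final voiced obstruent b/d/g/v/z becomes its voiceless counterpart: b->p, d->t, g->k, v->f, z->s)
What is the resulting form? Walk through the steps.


Starting form: 'qidkab'
Rule 1: Vowel Harmony: all vowels become 'i' (matching first vowel). 'qidkab' -> 'qidkib'
Rule 2: Consonant Assimilation: voiced obstruent before voiceless consonant becomes voiceless ('dk' -> 'tk'). 'qidkib' -> 'qitkib'
Rule 3: Final Devoicing: word-final voiced obstruent 'b' becomes voiceless 'p'. 'qitkib' -> 'qitkip'
Final form: 'qitkip'

qitkip


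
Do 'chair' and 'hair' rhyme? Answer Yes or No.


Rime (stressed vowel + following sounds) of 'chair': -air = /ɛər/
Rime of 'hair': -air = /ɛər/
/ɛər/ and /ɛər/ are the same ending sound, so the words rhyme.

Yes


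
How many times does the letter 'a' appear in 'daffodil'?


Letter 'a' in 'daffodil': found at position(s) 2 = 1 occurrence(s).

1


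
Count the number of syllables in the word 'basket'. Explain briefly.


Break 'basket' into syllables: bas-ket -> bas | ket = 2 syllables

2 syllables


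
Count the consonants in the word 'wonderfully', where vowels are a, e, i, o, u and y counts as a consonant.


Consonants in 'wonderfully': w, n, d, r, f, l, l, y = 8 consonants.

8


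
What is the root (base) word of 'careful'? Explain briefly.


Remove suffix '-ful' from 'careful' to get root 'care'.

care


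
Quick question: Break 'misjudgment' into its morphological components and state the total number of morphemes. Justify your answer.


Step 1: Identify prefix: 'mis' (meaning: wrongly)
Step 2: Identify root: 'judge'
Step 3: Identify suffix(es): 'ment'
Decomposition: mis- (prefix: wrongly) + judge (root) + -ment (suffix: action/result)
Total morphemes: 3

3 morphemes (mis- (prefix: wrongly) + judge (root) + -ment (suffix: action/result))


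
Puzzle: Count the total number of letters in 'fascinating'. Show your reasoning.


Spell out 'fascinating' and number each letter: f(1), a(2), s(3), c(4), i(5), n(6), a(7), t(8), i(9), n(10), g(11). Total: 11 letters.

11


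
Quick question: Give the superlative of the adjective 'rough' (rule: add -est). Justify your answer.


Apply superlative formation (add -est): 'rough' -> 'roughest'.

roughest


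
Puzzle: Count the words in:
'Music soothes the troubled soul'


Split into words: Music | soothes | the | troubled | soul = 5 words.

5


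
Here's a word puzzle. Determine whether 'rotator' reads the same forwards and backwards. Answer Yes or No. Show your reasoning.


Forward: 'rotator'
Reversed: 'rotator'
They are identical.

Yes


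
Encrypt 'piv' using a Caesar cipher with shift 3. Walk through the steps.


Shift each letter by 3: p -> s, i -> l, v -> y. Result: 'sly'.

sly


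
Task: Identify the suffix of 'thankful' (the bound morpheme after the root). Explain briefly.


The word 'thankful' = 'thank' (root) + '-ful' (suffix). The suffix is '-ful'.

ful


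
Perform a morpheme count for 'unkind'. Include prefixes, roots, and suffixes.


Decomposition: un- (prefix) + kind (root) = 2 morpheme(s)

2 morphemes


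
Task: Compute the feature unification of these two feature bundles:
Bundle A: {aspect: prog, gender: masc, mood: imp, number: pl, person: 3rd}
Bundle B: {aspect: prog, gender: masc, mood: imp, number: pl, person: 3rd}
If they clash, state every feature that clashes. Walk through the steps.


Compare features:
aspect: A=prog vs B=prog -> unified: prog
gender: A=masc vs B=masc -> unified: masc
mood: A=imp vs B=imp -> unified: imp
number: A=pl vs B=pl -> unified: pl
person: A=3rd vs B=3rd -> unified: 3rd
No clashes found.

Unified: {aspect: prog, gender: masc, mood: imp, number: pl, person: 3rd}


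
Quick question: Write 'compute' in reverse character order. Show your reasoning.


Reverse 'compute' character by character: 'etupmoc'.

etupmoc


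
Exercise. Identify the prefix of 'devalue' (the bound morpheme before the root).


The word 'devalue' = 'de' (prefix) + 'value' (root). The prefix is 'de'.

de


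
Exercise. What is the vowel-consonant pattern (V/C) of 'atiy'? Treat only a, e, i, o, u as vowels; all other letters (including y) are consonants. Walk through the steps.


Letter mapping: a = V, t = C, i = V, y = C.

VCVC


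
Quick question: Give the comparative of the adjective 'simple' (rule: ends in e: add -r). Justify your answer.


Apply comparative formation (ends in e: add -r): 'simple' -> 'simpler'.

simpler


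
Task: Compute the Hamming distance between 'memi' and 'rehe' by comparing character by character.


Alignment:
Position 1: 'm' vs 'r' = DIFFER
Position 2: 'e' vs 'e' = match
Position 3: 'm' vs 'h' = DIFFER
Position 4: 'i' vs 'e' = DIFFER
Total differences: 3

3


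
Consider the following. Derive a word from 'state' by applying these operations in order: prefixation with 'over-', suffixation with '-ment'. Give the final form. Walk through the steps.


Step 1: Add prefix 'over-' to 'state' = 'overstate'
Step 2: Add suffix '-ment' to 'overstate' = 'overstatement'

overstatement


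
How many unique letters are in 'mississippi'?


Unique letters in 'mississippi': {i, m, p, s} = 4 distinct letters.

4


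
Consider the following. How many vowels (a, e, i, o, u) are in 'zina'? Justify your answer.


Vowels in 'zina': i, a = 2 vowels.

2


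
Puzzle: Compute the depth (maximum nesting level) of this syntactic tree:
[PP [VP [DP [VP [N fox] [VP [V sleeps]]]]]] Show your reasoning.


Count bracket nesting levels:
'[' at pos 0: depth = 1
'[' at pos 4: depth = 2
'[' at pos 8: depth = 3
'[' at pos 12: depth = 4
'[' at pos 16: depth = 5
'[' at pos 24: depth = 5
'[' at pos 28: depth = 6
Maximum depth reached: 6

6


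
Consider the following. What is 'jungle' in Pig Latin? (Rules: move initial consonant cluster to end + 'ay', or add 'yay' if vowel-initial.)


'jungle': move consonant cluster 'j' to end and add 'ay': 'unglejay'.

unglejay


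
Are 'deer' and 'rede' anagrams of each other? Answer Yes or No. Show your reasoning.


Sorted letters of 'deer': 'deer'
Sorted letters of 'rede': 'deer'
They match.

Yes


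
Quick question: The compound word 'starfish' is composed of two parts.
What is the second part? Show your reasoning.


Split 'starfish' into 'star' + 'fish'. The second part is 'fish'.

fish


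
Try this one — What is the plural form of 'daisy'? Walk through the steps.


Apply rule: Change -y to -ies (consonant + y). 'daisy' becomes 'daisies'.

daisies


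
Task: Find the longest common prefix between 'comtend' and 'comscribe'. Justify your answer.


Compare from the start: 3 characters match: 'com'. Mismatch at position 4: 't' vs 's'.

com


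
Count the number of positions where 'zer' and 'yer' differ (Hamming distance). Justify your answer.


Alignment:
Position 1: 'z' vs 'y' = DIFFER
Position 2: 'e' vs 'e' = match
Position 3: 'r' vs 'r' = match
Total differences: 1

1


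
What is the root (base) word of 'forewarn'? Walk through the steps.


Remove prefix 'fore' from 'forewarn' to get root 'warn'.

warn


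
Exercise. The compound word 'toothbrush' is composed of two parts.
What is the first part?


Split 'toothbrush' into 'tooth' + 'brush'. The first part is 'tooth'.

tooth


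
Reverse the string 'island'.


Reverse 'island' character by character: 'dnalsi'.

dnalsi


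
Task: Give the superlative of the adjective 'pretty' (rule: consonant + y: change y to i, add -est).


Apply superlative formation (consonant + y: change y to i, add -est): 'pretty' -> 'prettiest'.

prettiest


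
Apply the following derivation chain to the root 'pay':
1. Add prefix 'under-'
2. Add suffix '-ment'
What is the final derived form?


Step 1: Add prefix 'under-' to 'pay' = 'underpay'
Step 2: Add suffix '-ment' to 'underpay' = 'underpayment'

underpayment


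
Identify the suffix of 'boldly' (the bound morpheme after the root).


The word 'boldly' = 'bold' (root) + '-ly' (suffix). The suffix is '-ly'.

ly
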